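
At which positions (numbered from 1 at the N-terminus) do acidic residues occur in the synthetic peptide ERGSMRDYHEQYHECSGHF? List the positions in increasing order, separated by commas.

Aspartate (D) and glutamate (E) have carboxylic-acid side chains and are the acidic amino acids.
Matching residues: E1, D7, E10, E14.

1, 7, 10, 14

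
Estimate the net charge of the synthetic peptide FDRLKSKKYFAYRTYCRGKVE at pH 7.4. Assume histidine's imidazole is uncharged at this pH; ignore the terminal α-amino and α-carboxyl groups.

+5

Near pH 7.4, K and R contribute +1 each, D and E contribute −1 each, and every other side chain (His included, as stated) is uncharged.
Positive (K, R): R3, K5, K7, K8, R13, R17, K19 → +7.
Negative (D, E): D2, E21 → −2.
Net charge = (+7) + (−2) = +5.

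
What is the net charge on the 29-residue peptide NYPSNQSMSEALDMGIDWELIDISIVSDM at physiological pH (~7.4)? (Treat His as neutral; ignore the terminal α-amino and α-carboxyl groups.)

The side chains ionized at physiological pH are Lys/Arg (+1) and Asp/Glu (−1); with His treated as neutral, nothing else contributes.
Positive (K, R): none → +0.
Negative (D, E): E10, D13, D17, E19, D22, D28 → −6.
Net charge = (+0) + (−6) = −6.

-6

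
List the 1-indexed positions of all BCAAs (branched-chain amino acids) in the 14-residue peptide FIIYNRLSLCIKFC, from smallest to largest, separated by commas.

Valine (V), leucine (L), and isoleucine (I) are the branched-chain amino acids.
Matching residues: I2, I3, L7, L9, I11.

2, 3, 7, 9, 11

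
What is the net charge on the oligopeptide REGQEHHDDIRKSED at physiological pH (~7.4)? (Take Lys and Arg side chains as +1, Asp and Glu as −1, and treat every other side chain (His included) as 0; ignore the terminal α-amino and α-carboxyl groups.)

-3

Positive (K, R): R1, R11, K12 → +3.
Negative (D, E): E2, E5, D8, D9, E14, D15 → −6.
Net charge = (+3) + (−6) = −3.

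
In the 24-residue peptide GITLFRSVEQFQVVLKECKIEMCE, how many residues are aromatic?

2

The aromatic amino acids are Phe (F, benzyl), Trp (W, indole), and Tyr (Y, phenol).
Matching residues: F5, F11.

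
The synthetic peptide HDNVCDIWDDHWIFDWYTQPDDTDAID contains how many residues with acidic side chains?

The acidic residues are Asp (D) and Glu (E), whose side chains end in a carboxylate group.
Matching residues: D2, D6, D9, D10, D15, D21, D22, D24, D27.

9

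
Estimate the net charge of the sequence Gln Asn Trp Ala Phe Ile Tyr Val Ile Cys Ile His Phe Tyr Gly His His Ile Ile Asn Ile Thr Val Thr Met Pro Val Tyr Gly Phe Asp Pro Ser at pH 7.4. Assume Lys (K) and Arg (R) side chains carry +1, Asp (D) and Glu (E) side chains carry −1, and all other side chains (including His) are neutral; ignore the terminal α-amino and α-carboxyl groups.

Positive (K, R): none → +0.
Negative (D, E): Asp31 → −1.
Net charge = (+0) + (−1) = −1.

-1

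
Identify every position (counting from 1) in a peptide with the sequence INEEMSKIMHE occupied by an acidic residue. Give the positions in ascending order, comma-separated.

Matching residues: E3, E4, E11.

3, 4, 11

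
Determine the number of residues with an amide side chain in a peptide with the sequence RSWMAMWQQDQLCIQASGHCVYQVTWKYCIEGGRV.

5

Only N (asparagine) and Q (glutamine) carry a side-chain carboxamide.
Matching residues: Q8, Q9, Q11, Q15, Q23.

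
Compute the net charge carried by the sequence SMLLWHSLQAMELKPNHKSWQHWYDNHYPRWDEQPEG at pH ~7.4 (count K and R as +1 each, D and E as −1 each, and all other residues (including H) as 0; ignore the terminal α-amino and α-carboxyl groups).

Positive (K, R): K14, K18, R30 → +3.
Negative (D, E): E12, D25, D32, E33, E36 → −5.
Net charge = (+3) + (−5) = −2.

-2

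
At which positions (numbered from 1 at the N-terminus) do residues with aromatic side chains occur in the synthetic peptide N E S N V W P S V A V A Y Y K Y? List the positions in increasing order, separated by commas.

Phenylalanine (F), tryptophan (W), and tyrosine (Y) have aromatic ring side chains.
Matching residues: W6, Y13, Y14, Y16.

6, 13, 14, 16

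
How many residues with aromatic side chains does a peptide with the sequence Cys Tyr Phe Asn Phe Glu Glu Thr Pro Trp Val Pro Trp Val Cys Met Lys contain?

The aromatic amino acids are Phe (F, benzyl), Trp (W, indole), and Tyr (Y, phenol).
Matching residues: Tyr2, Phe3, Phe5, Trp10, Trp13.

5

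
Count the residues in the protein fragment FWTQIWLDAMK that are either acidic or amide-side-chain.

2

Acidic: D, E. Amide-side-chain: N, Q.
Acidic residues here: D8 (1).
Amide-side-chain residues here: Q4 (1).
The two groups share no amino acid, so total = 1 + 1 = 2.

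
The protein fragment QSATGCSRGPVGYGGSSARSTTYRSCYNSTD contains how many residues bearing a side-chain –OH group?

14

Serine (S), threonine (T), and tyrosine (Y) each carry a hydroxyl group on the side chain.
Matching residues: S2, T4, S7, Y13, S16, S17, S20, T21, T22, Y23, S25, Y27, S29, T30.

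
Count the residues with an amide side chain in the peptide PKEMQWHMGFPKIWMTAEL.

1

Only N (asparagine) and Q (glutamine) carry a side-chain carboxamide.
Matching residues: Q5.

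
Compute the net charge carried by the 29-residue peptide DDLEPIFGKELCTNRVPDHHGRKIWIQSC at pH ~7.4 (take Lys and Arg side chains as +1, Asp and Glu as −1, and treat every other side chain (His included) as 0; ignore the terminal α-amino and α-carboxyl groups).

-1

Positive (K, R): K9, R15, R22, K23 → +4.
Negative (D, E): D1, D2, E4, E10, D18 → −5.
Net charge = (+4) + (−5) = −1.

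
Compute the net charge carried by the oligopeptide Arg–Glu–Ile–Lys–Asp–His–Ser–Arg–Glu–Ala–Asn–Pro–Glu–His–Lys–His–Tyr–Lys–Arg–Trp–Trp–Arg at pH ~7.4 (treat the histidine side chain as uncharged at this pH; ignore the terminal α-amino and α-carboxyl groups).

+3

The side chains ionized at physiological pH are Lys/Arg (+1) and Asp/Glu (−1); with His treated as neutral, nothing else contributes.
Positive (K, R): Arg1, Lys4, Arg8, Lys15, Lys18, Arg19, Arg22 → +7.
Negative (D, E): Glu2, Asp5, Glu9, Glu13 → −4.
Net charge = (+7) + (−4) = +3.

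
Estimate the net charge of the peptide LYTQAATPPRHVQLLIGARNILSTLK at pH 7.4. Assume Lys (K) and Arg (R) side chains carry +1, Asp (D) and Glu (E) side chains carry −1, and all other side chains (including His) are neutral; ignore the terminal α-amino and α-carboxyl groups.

Positive (K, R): R10, R19, K26 → +3.
Negative (D, E): none → −0.
Net charge = (+3) + (−0) = +3.

+3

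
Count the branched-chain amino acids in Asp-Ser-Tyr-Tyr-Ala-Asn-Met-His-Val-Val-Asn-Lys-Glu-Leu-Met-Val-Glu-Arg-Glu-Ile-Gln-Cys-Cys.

The BCAAs are Val, Leu, and Ile — aliphatic side chains with a branch point.
Matching residues: Val9, Val10, Leu14, Val16, Ile20.

5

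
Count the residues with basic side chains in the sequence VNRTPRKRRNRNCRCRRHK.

Lysine (K), arginine (R), and histidine (H) have basic, nitrogen-containing side chains.
Matching residues: R3, R6, K7, R8, R9, R11, R14, R16, R17, H18, K19.

11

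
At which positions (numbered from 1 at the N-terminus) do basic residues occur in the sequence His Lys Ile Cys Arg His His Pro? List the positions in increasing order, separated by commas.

Lysine (K), arginine (R), and histidine (H) have basic, nitrogen-containing side chains.
Matching residues: His1, Lys2, Arg5, His6, His7.

1, 2, 5, 6, 7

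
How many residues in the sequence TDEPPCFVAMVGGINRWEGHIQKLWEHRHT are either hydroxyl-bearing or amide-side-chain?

Hydroxyl-bearing: S, T, Y. Amide-side-chain: N, Q.
Hydroxyl-bearing residues here: T1, T30 (2).
Amide-side-chain residues here: N15, Q22 (2).
The two groups share no amino acid, so total = 2 + 2 = 4.

4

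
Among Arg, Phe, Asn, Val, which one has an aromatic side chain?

Phe

Phenylalanine (F), tryptophan (W), and tyrosine (Y) have aromatic ring side chains.
Of the listed options, only Phe belongs to this group.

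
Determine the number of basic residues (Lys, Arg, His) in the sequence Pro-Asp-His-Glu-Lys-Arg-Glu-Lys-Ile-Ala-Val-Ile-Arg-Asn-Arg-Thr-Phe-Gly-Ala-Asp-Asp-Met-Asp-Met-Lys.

Matching residues: His3, Lys5, Arg6, Lys8, Arg13, Arg15, Lys25.

7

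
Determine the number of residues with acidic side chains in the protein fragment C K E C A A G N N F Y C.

Aspartate (D) and glutamate (E) have carboxylic-acid side chains and are the acidic amino acids.
Matching residues: E3.

1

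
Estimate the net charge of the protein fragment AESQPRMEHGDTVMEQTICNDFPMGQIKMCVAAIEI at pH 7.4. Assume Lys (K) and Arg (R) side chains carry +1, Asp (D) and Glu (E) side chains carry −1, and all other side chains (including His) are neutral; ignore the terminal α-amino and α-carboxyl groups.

Positive (K, R): R6, K28 → +2.
Negative (D, E): E2, E8, D11, E15, D21, E35 → −6.
Net charge = (+2) + (−6) = −4.

-4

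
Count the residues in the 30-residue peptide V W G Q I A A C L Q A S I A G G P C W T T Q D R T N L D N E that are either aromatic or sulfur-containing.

4

Aromatic: F, W, Y. Sulfur-containing: C, M.
Aromatic residues here: W2, W19 (2).
Sulfur-containing residues here: C8, C18 (2).
The two groups share no amino acid, so total = 2 + 2 = 4.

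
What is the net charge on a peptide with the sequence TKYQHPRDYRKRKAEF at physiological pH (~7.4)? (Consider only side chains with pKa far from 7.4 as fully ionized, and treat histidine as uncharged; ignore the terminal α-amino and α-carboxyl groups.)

+4

The side chains ionized at physiological pH are Lys/Arg (+1) and Asp/Glu (−1); with His treated as neutral, nothing else contributes.
Positive (K, R): K2, R7, R10, K11, R12, K13 → +6.
Negative (D, E): D8, E15 → −2.
Net charge = (+6) + (−2) = +4.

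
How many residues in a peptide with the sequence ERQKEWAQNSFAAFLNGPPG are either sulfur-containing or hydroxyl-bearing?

Sulfur-containing: C, M. Hydroxyl-bearing: S, T, Y.
Sulfur-containing residues here: none (0).
Hydroxyl-bearing residues here: S10 (1).
The two groups share no amino acid, so total = 0 + 1 = 1.

1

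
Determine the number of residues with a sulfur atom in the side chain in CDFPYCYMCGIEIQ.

4

Cysteine (C, thiol) and methionine (M, thioether) are the two sulfur-containing amino acids.
Matching residues: C1, C6, M8, C9.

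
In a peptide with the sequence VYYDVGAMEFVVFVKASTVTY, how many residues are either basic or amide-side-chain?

1

Basic: H, K, R. Amide-side-chain: N, Q.
Basic residues here: K15 (1).
Amide-side-chain residues here: none (0).
The two groups share no amino acid, so total = 1 + 0 = 1.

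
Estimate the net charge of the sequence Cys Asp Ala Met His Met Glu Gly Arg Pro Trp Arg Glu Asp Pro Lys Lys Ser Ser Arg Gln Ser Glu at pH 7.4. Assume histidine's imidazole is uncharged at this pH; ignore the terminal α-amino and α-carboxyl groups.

At pH ~7.4 the Lys and Arg side chains are protonated (+1), the Asp and Glu side chains are deprotonated (−1), and with His taken as neutral all other side chains carry no charge.
Positive (K, R): Arg9, Arg12, Lys16, Lys17, Arg20 → +5.
Negative (D, E): Asp2, Glu7, Glu13, Asp14, Glu23 → −5.
Net charge = (+5) + (−5) = 0.

0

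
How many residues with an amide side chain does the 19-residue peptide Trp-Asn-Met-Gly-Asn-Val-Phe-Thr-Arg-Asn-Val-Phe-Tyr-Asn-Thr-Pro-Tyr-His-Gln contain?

Asparagine (N) and glutamine (Q) have uncharged amide side chains.
Matching residues: Asn2, Asn5, Asn10, Asn14, Gln19.

5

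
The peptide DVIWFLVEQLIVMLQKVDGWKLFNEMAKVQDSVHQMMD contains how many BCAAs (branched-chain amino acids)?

12

V, L, and I make up the branched-chain aliphatic group.
Matching residues: V2, I3, L6, V7, L10, I11, V12, L14, V17, L22, V29, V33.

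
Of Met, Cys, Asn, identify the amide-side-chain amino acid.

Asn

Only N (asparagine) and Q (glutamine) carry a side-chain carboxamide.
Of the listed options, only Asn belongs to this group.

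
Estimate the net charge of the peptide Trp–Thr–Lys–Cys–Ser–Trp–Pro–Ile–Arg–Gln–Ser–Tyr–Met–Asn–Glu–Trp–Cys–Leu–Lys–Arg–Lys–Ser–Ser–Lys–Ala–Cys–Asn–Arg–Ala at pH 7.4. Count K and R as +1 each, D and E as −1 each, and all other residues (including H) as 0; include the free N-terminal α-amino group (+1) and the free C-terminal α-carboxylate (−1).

Positive (K, R): Lys3, Arg9, Lys19, Arg20, Lys21, Lys24, Arg28 → +7.
Negative (D, E): Glu15 → −1.
The N-terminus (+1) and C-terminus (−1) cancel.
Net charge = (+7) + (−1) = +6.

+6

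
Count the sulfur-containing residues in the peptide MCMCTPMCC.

7

Only Cys (C) and Met (M) have a sulfur atom in the side chain.
Matching residues: M1, C2, M3, C4, M7, C8, C9.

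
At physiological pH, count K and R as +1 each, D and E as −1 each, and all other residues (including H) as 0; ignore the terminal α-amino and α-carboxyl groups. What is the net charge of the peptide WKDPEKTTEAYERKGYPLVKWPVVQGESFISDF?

Positive (K, R): K2, K6, R13, K14, K20 → +5.
Negative (D, E): D3, E5, E9, E12, E27, D32 → −6.
Net charge = (+5) + (−6) = −1.

-1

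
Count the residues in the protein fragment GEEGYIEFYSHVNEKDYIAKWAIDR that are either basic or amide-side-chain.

5

Basic: H, K, R. Amide-side-chain: N, Q.
Basic residues here: H11, K15, K20, R25 (4).
Amide-side-chain residues here: N13 (1).
The two groups share no amino acid, so total = 4 + 1 = 5.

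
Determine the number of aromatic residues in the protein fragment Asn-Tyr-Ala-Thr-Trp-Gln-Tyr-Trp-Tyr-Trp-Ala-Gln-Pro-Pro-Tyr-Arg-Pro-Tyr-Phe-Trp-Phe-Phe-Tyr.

Phenylalanine (F), tryptophan (W), and tyrosine (Y) have aromatic ring side chains.
Matching residues: Tyr2, Trp5, Tyr7, Trp8, Tyr9, Trp10, Tyr15, Tyr18, Phe19, Trp20, Phe21, Phe22, Tyr23.

13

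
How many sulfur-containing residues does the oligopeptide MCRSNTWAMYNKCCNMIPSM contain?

7

The sulfur-bearing residues are cysteine (–SH) and methionine (–S–CH₃).
Matching residues: M1, C2, M9, C13, C14, M16, M20.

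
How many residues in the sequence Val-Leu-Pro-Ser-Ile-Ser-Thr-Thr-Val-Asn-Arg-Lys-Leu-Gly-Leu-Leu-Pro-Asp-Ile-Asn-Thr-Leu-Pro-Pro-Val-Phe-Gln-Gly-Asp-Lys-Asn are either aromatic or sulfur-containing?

Aromatic: F, W, Y. Sulfur-containing: C, M.
Aromatic residues here: Phe26 (1).
Sulfur-containing residues here: none (0).
The two groups share no amino acid, so total = 1 + 0 = 1.

1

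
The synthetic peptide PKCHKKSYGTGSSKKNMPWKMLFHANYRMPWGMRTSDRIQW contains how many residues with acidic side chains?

1

The acidic residues are Asp (D) and Glu (E), whose side chains end in a carboxylate group.
Matching residues: D37.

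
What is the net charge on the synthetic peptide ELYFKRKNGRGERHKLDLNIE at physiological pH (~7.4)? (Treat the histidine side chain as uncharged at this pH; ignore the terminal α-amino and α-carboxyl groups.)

+2

Near pH 7.4, K and R contribute +1 each, D and E contribute −1 each, and every other side chain (His included, as stated) is uncharged.
Positive (K, R): K5, R6, K7, R10, R13, K15 → +6.
Negative (D, E): E1, E12, D17, E21 → −4.
Net charge = (+6) + (−4) = +2.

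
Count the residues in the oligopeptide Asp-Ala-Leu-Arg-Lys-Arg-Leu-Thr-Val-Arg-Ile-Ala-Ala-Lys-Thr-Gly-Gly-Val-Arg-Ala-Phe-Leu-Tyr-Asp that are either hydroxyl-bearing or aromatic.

Hydroxyl-bearing: S, T, Y. Aromatic: F, W, Y.
Hydroxyl-bearing residues here: Thr8, Thr15, Tyr23 (3).
Aromatic residues here: Phe21, Tyr23 (2).
Y is in both groups, so the 1 Y residue must not be double-counted.
Total = 3 + 2 − 1 = 4.

4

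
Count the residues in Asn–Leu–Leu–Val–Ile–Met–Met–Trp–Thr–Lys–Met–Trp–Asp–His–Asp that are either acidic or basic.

Acidic: D, E. Basic: H, K, R.
Acidic residues here: Asp13, Asp15 (2).
Basic residues here: Lys10, His14 (2).
The two groups share no amino acid, so total = 2 + 2 = 4.

4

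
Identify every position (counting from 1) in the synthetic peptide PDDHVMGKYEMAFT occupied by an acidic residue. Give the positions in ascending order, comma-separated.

2, 3, 10

Only D (aspartate) and E (glutamate) carry a side-chain carboxylic acid.
Matching residues: D2, D3, E10.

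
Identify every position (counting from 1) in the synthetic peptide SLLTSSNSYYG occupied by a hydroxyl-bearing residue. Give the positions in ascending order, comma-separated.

S, T, and Y are the three residues with a side-chain hydroxyl.
Matching residues: S1, T4, S5, S6, S8, Y9, Y10.

1, 4, 5, 6, 8, 9, 10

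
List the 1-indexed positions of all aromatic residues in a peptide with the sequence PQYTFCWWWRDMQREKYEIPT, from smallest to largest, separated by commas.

3, 5, 7, 8, 9, 17

Phenylalanine (F), tryptophan (W), and tyrosine (Y) have aromatic ring side chains.
Matching residues: Y3, F5, W7, W8, W9, Y17.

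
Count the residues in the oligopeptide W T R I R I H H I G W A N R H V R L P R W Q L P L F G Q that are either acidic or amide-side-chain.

Acidic: D, E. Amide-side-chain: N, Q.
Acidic residues here: none (0).
Amide-side-chain residues here: N13, Q22, Q28 (3).
The two groups share no amino acid, so total = 0 + 3 = 3.

3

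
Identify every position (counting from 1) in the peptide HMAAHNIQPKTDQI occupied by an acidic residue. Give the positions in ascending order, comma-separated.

Aspartate (D) and glutamate (E) have carboxylic-acid side chains and are the acidic amino acids.
Matching residues: D12.

12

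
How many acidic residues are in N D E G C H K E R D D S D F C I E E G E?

9

Only D (aspartate) and E (glutamate) carry a side-chain carboxylic acid.
Matching residues: D2, E3, E8, D10, D11, D13, E17, E18, E20.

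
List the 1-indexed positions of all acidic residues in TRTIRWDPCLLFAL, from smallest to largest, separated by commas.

7

Aspartate (D) and glutamate (E) have carboxylic-acid side chains and are the acidic amino acids.
Matching residues: D7.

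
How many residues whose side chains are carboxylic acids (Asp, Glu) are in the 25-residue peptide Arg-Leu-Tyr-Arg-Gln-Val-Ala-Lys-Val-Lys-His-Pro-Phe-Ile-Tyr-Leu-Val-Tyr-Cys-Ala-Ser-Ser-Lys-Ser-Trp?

0

None of the 25 residues belong to this group.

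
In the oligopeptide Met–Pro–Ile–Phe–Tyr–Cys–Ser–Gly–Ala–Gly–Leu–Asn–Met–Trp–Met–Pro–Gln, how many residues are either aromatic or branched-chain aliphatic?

Aromatic: F, W, Y. Branched-chain aliphatic: I, L, V.
Aromatic residues here: Phe4, Tyr5, Trp14 (3).
Branched-chain aliphatic residues here: Ile3, Leu11 (2).
The two groups share no amino acid, so total = 3 + 2 = 5.

5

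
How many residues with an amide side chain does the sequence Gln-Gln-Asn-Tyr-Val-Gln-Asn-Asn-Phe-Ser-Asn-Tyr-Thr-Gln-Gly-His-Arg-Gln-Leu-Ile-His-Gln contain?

The amide-side-chain residues are Asn (N) and Gln (Q).
Matching residues: Gln1, Gln2, Asn3, Gln6, Asn7, Asn8, Asn11, Gln14, Gln18, Gln22.

10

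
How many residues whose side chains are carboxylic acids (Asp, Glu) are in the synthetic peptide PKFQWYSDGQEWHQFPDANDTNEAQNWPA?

Matching residues: D8, E11, D17, D20, E23.

5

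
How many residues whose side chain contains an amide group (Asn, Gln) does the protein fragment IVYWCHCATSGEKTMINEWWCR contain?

Matching residues: N17.

1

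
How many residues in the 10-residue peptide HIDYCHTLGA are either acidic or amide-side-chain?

Acidic: D, E. Amide-side-chain: N, Q.
Acidic residues here: D3 (1).
Amide-side-chain residues here: none (0).
The two groups share no amino acid, so total = 1 + 0 = 1.

1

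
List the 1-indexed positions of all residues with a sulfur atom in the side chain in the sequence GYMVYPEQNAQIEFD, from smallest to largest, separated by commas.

Cysteine (C, thiol) and methionine (M, thioether) are the two sulfur-containing amino acids.
Matching residues: M3.

3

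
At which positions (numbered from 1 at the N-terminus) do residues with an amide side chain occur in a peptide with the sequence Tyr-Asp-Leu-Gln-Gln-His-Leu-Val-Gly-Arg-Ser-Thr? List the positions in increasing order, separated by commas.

4, 5

Asparagine (N) and glutamine (Q) have uncharged amide side chains.
Matching residues: Gln4, Gln5.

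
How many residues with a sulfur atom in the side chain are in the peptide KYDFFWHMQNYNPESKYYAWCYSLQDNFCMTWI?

Cysteine (C, thiol) and methionine (M, thioether) are the two sulfur-containing amino acids.
Matching residues: M8, C21, C29, M30.

4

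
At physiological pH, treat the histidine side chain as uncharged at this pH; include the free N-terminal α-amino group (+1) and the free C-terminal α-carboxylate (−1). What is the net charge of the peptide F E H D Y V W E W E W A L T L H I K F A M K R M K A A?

0

The side chains ionized at physiological pH are Lys/Arg (+1) and Asp/Glu (−1); with His treated as neutral, nothing else contributes.
Positive (K, R): K18, K22, R23, K25 → +4.
Negative (D, E): E2, D4, E8, E10 → −4.
The N-terminus (+1) and C-terminus (−1) cancel.
Net charge = (+4) + (−4) = 0.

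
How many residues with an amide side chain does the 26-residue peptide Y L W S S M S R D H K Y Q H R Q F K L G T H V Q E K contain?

Asparagine (N) and glutamine (Q) have uncharged amide side chains.
Matching residues: Q13, Q16, Q24.

3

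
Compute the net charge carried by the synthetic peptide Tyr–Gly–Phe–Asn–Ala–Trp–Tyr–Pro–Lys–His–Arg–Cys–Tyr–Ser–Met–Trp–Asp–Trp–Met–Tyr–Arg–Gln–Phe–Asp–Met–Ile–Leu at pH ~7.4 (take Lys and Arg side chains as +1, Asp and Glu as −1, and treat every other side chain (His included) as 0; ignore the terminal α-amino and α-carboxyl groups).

+1

Positive (K, R): Lys9, Arg11, Arg21 → +3.
Negative (D, E): Asp17, Asp24 → −2.
Net charge = (+3) + (−2) = +1.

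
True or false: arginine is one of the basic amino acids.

True

Lysine (K), arginine (R), and histidine (H) have basic, nitrogen-containing side chains.
Arginine is in this group.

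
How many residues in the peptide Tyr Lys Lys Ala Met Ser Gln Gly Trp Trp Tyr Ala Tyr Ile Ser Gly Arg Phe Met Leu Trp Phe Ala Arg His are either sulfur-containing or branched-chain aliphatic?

4

Sulfur-containing: C, M. Branched-chain aliphatic: I, L, V.
Sulfur-containing residues here: Met5, Met19 (2).
Branched-chain aliphatic residues here: Ile14, Leu20 (2).
The two groups share no amino acid, so total = 2 + 2 = 4.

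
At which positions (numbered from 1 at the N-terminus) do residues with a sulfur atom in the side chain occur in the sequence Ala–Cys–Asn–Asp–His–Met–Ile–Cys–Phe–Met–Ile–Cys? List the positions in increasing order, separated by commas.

Cysteine (C, thiol) and methionine (M, thioether) are the two sulfur-containing amino acids.
Matching residues: Cys2, Met6, Cys8, Met10, Cys12.

2, 6, 8, 10, 12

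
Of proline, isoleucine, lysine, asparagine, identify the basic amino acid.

K, R, and H are the three residues with basic side chains (ε-amine, guanidinium, and imidazole respectively).
Of the listed options, only lysine belongs to this group.

lysine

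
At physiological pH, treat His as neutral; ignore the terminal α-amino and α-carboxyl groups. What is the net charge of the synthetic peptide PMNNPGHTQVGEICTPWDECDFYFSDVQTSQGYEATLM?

Near pH 7.4, K and R contribute +1 each, D and E contribute −1 each, and every other side chain (His included, as stated) is uncharged.
Positive (K, R): none → +0.
Negative (D, E): E12, D18, E19, D21, D26, E34 → −6.
Net charge = (+0) + (−6) = −6.

-6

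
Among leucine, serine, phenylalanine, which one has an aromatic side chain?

phenylalanine

F, W, and Y each carry an aromatic ring on the side chain.
Of the listed options, only phenylalanine belongs to this group.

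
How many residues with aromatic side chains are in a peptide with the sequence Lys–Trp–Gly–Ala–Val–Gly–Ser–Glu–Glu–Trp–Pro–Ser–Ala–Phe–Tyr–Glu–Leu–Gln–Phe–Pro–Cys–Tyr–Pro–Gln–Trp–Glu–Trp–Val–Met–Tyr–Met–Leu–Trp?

F, W, and Y each carry an aromatic ring on the side chain.
Matching residues: Trp2, Trp10, Phe14, Tyr15, Phe19, Tyr22, Trp25, Trp27, Tyr30, Trp33.

10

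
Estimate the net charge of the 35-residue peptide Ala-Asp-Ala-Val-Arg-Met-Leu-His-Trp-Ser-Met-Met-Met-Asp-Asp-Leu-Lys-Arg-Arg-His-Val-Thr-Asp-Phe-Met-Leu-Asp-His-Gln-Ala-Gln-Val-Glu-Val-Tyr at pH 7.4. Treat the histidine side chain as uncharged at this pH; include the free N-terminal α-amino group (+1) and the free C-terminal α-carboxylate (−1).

-2

The side chains ionized at physiological pH are Lys/Arg (+1) and Asp/Glu (−1); with His treated as neutral, nothing else contributes.
Positive (K, R): Arg5, Lys17, Arg18, Arg19 → +4.
Negative (D, E): Asp2, Asp14, Asp15, Asp23, Asp27, Glu33 → −6.
The N-terminus (+1) and C-terminus (−1) cancel.
Net charge = (+4) + (−6) = −2.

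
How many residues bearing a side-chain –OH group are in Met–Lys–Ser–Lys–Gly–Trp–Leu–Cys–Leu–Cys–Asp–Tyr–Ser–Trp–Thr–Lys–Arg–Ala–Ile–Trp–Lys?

S, T, and Y are the three residues with a side-chain hydroxyl.
Matching residues: Ser3, Tyr12, Ser13, Thr15.

4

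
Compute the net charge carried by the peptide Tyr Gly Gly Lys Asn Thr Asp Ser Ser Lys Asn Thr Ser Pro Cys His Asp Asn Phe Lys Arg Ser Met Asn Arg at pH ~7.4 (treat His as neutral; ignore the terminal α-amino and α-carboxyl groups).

The side chains ionized at physiological pH are Lys/Arg (+1) and Asp/Glu (−1); with His treated as neutral, nothing else contributes.
Positive (K, R): Lys4, Lys10, Lys20, Arg21, Arg25 → +5.
Negative (D, E): Asp7, Asp17 → −2.
Net charge = (+5) + (−2) = +3.

+3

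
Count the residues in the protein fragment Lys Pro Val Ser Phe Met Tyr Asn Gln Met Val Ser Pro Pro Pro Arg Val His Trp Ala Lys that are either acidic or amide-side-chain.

2

Acidic: D, E. Amide-side-chain: N, Q.
Acidic residues here: none (0).
Amide-side-chain residues here: Asn8, Gln9 (2).
The two groups share no amino acid, so total = 0 + 2 = 2.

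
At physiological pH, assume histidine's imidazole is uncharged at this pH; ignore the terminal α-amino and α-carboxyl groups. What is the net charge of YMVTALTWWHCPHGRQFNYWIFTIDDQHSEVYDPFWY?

-3

Near pH 7.4, K and R contribute +1 each, D and E contribute −1 each, and every other side chain (His included, as stated) is uncharged.
Positive (K, R): R15 → +1.
Negative (D, E): D25, D26, E30, D33 → −4.
Net charge = (+1) + (−4) = −3.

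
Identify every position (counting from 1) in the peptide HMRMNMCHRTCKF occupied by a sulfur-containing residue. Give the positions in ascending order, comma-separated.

Cysteine (C, thiol) and methionine (M, thioether) are the two sulfur-containing amino acids.
Matching residues: M2, M4, M6, C7, C11.

2, 4, 6, 7, 11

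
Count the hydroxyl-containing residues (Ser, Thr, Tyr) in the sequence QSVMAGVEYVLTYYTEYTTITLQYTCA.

12

Matching residues: S2, Y9, T12, Y13, Y14, T15, Y17, T18, T19, T21, Y24, T25.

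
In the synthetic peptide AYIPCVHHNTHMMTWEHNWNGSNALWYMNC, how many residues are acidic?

1

The acidic residues are Asp (D) and Glu (E), whose side chains end in a carboxylate group.
Matching residues: E16.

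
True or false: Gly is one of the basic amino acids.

The basic amino acids are Lys (K), Arg (R), and His (H).
Glycine is not in this group.

False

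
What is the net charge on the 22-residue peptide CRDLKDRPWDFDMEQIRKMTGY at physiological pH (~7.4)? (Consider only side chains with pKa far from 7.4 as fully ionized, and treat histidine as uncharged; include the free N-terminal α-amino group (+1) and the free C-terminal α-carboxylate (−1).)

0

At pH ~7.4 the Lys and Arg side chains are protonated (+1), the Asp and Glu side chains are deprotonated (−1), and with His taken as neutral all other side chains carry no charge.
Positive (K, R): R2, K5, R7, R17, K18 → +5.
Negative (D, E): D3, D6, D10, D12, E14 → −5.
The N-terminus (+1) and C-terminus (−1) cancel.
Net charge = (+5) + (−5) = 0.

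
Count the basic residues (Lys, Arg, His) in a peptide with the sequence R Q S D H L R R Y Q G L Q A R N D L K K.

7

Matching residues: R1, H5, R7, R8, R15, K19, K20.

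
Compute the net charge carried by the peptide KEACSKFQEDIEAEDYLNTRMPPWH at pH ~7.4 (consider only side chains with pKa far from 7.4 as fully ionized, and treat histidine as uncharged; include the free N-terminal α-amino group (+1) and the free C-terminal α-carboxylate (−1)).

-3

The side chains ionized at physiological pH are Lys/Arg (+1) and Asp/Glu (−1); with His treated as neutral, nothing else contributes.
Positive (K, R): K1, K6, R20 → +3.
Negative (D, E): E2, E9, D10, E12, E14, D15 → −6.
The N-terminus (+1) and C-terminus (−1) cancel.
Net charge = (+3) + (−6) = −3.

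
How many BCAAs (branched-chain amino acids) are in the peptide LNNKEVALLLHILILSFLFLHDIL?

The BCAAs are Val, Leu, and Ile — aliphatic side chains with a branch point.
Matching residues: L1, V6, L8, L9, L10, I12, L13, I14, L15, L18, L20, I23, L24.

13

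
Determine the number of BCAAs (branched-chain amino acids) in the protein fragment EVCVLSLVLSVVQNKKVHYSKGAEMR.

V, L, and I make up the branched-chain aliphatic group.
Matching residues: V2, V4, L5, L7, V8, L9, V11, V12, V17.

9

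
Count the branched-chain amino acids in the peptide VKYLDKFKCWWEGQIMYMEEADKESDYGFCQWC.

The BCAAs are Val, Leu, and Ile — aliphatic side chains with a branch point.
Matching residues: V1, L4, I15.

3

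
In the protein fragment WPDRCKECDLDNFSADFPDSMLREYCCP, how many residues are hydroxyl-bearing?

S, T, and Y are the three residues with a side-chain hydroxyl.
Matching residues: S14, S20, Y25.

3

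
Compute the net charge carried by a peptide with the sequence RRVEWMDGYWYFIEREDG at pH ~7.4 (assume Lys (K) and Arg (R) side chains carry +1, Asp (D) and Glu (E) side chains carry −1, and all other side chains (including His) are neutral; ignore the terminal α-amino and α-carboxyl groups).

-2

Positive (K, R): R1, R2, R15 → +3.
Negative (D, E): E4, D7, E14, E16, D17 → −5.
Net charge = (+3) + (−5) = −2.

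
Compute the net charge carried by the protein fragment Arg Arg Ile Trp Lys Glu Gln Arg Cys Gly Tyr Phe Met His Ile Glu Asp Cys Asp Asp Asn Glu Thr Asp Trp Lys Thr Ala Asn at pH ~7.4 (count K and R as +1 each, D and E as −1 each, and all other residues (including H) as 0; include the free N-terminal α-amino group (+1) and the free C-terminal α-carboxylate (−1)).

-2

Positive (K, R): Arg1, Arg2, Lys5, Arg8, Lys26 → +5.
Negative (D, E): Glu6, Glu16, Asp17, Asp19, Asp20, Glu22, Asp24 → −7.
The N-terminus (+1) and C-terminus (−1) cancel.
Net charge = (+5) + (−7) = −2.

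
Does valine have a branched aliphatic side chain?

Yes

The BCAAs are Val, Leu, and Ile — aliphatic side chains with a branch point.
Valine is in this group.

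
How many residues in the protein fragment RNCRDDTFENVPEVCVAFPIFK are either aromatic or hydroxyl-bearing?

Aromatic: F, W, Y. Hydroxyl-bearing: S, T, Y.
Aromatic residues here: F8, F18, F21 (3).
Hydroxyl-bearing residues here: T7 (1).
(Y belongs to both groups, but none appear in this sequence.) Total = 3 + 1 = 4.

4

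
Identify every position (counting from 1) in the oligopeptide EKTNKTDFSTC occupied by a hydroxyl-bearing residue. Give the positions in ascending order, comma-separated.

S, T, and Y are the three residues with a side-chain hydroxyl.
Matching residues: T3, T6, S9, T10.

3, 6, 9, 10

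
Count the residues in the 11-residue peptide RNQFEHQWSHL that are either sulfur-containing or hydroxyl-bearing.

Sulfur-containing: C, M. Hydroxyl-bearing: S, T, Y.
Sulfur-containing residues here: none (0).
Hydroxyl-bearing residues here: S9 (1).
The two groups share no amino acid, so total = 0 + 1 = 1.

1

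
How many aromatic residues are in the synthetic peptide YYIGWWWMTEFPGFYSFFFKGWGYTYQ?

14

F, W, and Y each carry an aromatic ring on the side chain.
Matching residues: Y1, Y2, W5, W6, W7, F11, F14, Y15, F17, F18, F19, W22, Y24, Y26.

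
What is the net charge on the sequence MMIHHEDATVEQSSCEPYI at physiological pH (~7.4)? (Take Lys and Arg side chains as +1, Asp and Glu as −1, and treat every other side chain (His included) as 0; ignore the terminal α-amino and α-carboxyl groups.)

-4

Positive (K, R): none → +0.
Negative (D, E): E6, D7, E11, E16 → −4.
Net charge = (+0) + (−4) = −4.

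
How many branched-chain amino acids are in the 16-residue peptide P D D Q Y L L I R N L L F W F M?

The BCAAs are Val, Leu, and Ile — aliphatic side chains with a branch point.
Matching residues: L6, L7, I8, L11, L12.

5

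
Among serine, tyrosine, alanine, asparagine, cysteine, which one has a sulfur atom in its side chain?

Cysteine (C, thiol) and methionine (M, thioether) are the two sulfur-containing amino acids.
Of the listed options, only cysteine belongs to this group.

cysteine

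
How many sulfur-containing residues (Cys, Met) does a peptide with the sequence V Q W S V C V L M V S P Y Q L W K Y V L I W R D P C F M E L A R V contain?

4

Matching residues: C6, M9, C26, M28.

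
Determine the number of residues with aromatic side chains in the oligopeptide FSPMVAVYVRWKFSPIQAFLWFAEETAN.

7

Phenylalanine (F), tryptophan (W), and tyrosine (Y) have aromatic ring side chains.
Matching residues: F1, Y8, W11, F13, F19, W21, F22.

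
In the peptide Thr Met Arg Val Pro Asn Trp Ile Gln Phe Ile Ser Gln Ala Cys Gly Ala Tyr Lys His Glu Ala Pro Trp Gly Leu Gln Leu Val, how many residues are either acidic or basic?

4

Acidic: D, E. Basic: H, K, R.
Acidic residues here: Glu21 (1).
Basic residues here: Arg3, Lys19, His20 (3).
The two groups share no amino acid, so total = 1 + 3 = 4.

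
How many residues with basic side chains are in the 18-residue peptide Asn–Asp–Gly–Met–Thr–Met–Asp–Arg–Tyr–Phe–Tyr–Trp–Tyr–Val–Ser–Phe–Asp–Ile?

The basic amino acids are Lys (K), Arg (R), and His (H).
Matching residues: Arg8.

1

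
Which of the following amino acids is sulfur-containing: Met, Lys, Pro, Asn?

Only Cys (C) and Met (M) have a sulfur atom in the side chain.
Of the listed options, only Met belongs to this group.

Met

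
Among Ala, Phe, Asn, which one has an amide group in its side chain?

Asn

Asparagine (N) and glutamine (Q) have uncharged amide side chains.
Of the listed options, only Asn belongs to this group.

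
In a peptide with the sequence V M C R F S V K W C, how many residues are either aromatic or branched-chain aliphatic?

4

Aromatic: F, W, Y. Branched-chain aliphatic: I, L, V.
Aromatic residues here: F5, W9 (2).
Branched-chain aliphatic residues here: V1, V7 (2).
The two groups share no amino acid, so total = 2 + 2 = 4.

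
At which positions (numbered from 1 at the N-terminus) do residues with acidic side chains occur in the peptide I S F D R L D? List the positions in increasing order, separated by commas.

4, 7

Aspartate (D) and glutamate (E) have carboxylic-acid side chains and are the acidic amino acids.
Matching residues: D4, D7.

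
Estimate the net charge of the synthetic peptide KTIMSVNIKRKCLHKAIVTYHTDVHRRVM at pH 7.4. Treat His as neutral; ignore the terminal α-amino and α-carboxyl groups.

Near pH 7.4, K and R contribute +1 each, D and E contribute −1 each, and every other side chain (His included, as stated) is uncharged.
Positive (K, R): K1, K9, R10, K11, K15, R26, R27 → +7.
Negative (D, E): D23 → −1.
Net charge = (+7) + (−1) = +6.

+6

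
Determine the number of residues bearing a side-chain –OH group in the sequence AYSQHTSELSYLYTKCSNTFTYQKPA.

Serine (S), threonine (T), and tyrosine (Y) each carry a hydroxyl group on the side chain.
Matching residues: Y2, S3, T6, S7, S10, Y11, Y13, T14, S17, T19, T21, Y22.

12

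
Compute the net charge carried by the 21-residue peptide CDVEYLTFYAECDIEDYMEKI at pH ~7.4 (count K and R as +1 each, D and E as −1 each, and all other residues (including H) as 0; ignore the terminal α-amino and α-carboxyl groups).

Positive (K, R): K20 → +1.
Negative (D, E): D2, E4, E11, D13, E15, D16, E19 → −7.
Net charge = (+1) + (−7) = −6.

-6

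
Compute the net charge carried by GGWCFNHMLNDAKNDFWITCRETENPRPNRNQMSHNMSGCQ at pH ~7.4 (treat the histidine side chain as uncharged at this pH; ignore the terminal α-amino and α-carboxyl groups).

At pH ~7.4 the Lys and Arg side chains are protonated (+1), the Asp and Glu side chains are deprotonated (−1), and with His taken as neutral all other side chains carry no charge.
Positive (K, R): K13, R21, R27, R30 → +4.
Negative (D, E): D11, D15, E22, E24 → −4.
Net charge = (+4) + (−4) = 0.

0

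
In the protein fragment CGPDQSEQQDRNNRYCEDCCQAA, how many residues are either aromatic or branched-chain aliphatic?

1

Aromatic: F, W, Y. Branched-chain aliphatic: I, L, V.
Aromatic residues here: Y15 (1).
Branched-chain aliphatic residues here: none (0).
The two groups share no amino acid, so total = 1 + 0 = 1.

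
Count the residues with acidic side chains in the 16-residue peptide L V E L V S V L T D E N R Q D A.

4

Aspartate (D) and glutamate (E) have carboxylic-acid side chains and are the acidic amino acids.
Matching residues: E3, D10, E11, D15.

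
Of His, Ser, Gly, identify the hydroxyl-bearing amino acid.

Serine (S), threonine (T), and tyrosine (Y) each carry a hydroxyl group on the side chain.
Of the listed options, only Ser belongs to this group.

Ser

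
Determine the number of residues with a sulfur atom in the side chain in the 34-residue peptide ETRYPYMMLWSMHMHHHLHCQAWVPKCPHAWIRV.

Cysteine (C, thiol) and methionine (M, thioether) are the two sulfur-containing amino acids.
Matching residues: M7, M8, M12, M14, C20, C27.

6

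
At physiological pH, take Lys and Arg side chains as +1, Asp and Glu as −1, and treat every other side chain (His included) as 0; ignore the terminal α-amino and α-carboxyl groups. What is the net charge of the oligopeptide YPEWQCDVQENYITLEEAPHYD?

-6

Positive (K, R): none → +0.
Negative (D, E): E3, D7, E10, E16, E17, D22 → −6.
Net charge = (+0) + (−6) = −6.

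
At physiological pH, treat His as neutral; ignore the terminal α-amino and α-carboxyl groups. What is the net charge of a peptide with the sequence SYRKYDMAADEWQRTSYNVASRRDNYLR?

+2

At pH ~7.4 the Lys and Arg side chains are protonated (+1), the Asp and Glu side chains are deprotonated (−1), and with His taken as neutral all other side chains carry no charge.
Positive (K, R): R3, K4, R14, R22, R23, R28 → +6.
Negative (D, E): D6, D10, E11, D24 → −4.
Net charge = (+6) + (−4) = +2.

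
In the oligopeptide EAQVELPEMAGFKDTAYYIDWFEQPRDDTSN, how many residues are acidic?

Only D (aspartate) and E (glutamate) carry a side-chain carboxylic acid.
Matching residues: E1, E5, E8, D14, D20, E23, D27, D28.

8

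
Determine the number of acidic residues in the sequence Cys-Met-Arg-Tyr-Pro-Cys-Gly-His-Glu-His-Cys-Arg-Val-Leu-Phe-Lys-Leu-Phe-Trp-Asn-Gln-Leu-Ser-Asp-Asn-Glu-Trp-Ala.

The acidic residues are Asp (D) and Glu (E), whose side chains end in a carboxylate group.
Matching residues: Glu9, Asp24, Glu26.

3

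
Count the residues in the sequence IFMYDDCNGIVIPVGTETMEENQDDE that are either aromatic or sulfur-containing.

5

Aromatic: F, W, Y. Sulfur-containing: C, M.
Aromatic residues here: F2, Y4 (2).
Sulfur-containing residues here: M3, C7, M19 (3).
The two groups share no amino acid, so total = 2 + 3 = 5.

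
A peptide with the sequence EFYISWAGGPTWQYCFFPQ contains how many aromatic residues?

7

The aromatic amino acids are Phe (F, benzyl), Trp (W, indole), and Tyr (Y, phenol).
Matching residues: F2, Y3, W6, W12, Y14, F16, F17.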